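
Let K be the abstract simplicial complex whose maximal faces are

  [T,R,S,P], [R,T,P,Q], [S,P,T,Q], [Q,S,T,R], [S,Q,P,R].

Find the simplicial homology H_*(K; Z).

Order the vertices as P < Q < R < S < T. Listing each simplex with vertices in this order, K has dimension 3 with simplices:

  0-simplices (5): P, Q, R, S, T
  1-simplices (10): PQ, PR, PS, PT, QR, QS, QT, RS, RT, ST
  2-simplices (10): PQR, PQS, PQT, PRS, PRT, PST, QRS, QRT, QST, RST
  3-simplices (5): PQRS, PQRT, PQST, PRST, QRST

Hence C_0 ≅ Z^5, C_1 ≅ Z^10, C_2 ≅ Z^10, C_3 ≅ Z^5.

Boundary ∂_1: C_1 → C_0 sends each edge [p,q] (with p < q) to q − p.
The 5×10 boundary matrix has rank 4 and Smith normal form diag(1,1,1,1).

∂_2: C_2 → C_1 sends each 2-simplex [p,q,r] to [q,r] − [p,r] + [p,q]. For instance
  ∂PST = ST − PT + PS,
  ∂QRT = RT − QT + QR.
The resulting 10×10 matrix has rank 6, and its Smith normal form has invariant factors (1,1,1,1,1,1).

The boundary map ∂_3: C_3 → C_2 sends each 3-simplex σ to the alternating sum Σ_i (−1)^i (σ with its i-th vertex removed). For instance
  ∂QRST = RST − QST + QRT − QRS,
  ∂PQRT = QRT − PRT + PQT − PQR.
The resulting 10×5 matrix has rank 4, and its Smith normal form has invariant factors (1,1,1,1).

Now H_k = ker ∂_k / im ∂_{k+1}, so:

  H_0: rank C_0 − rank ∂_1 = 5 − 4 = 1, and the invariant factors of ∂_1 are all 1, so H_0 = Z.
  H_1: rank ker ∂_1 − rank ∂_2 = (10 − 4) − 6 = 0, and the invariant factors of ∂_2 are all 1, so H_1 = 0.
  H_2: rank ker ∂_2 − rank ∂_3 = (10 − 6) − 4 = 0, and the invariant factors of ∂_3 are all 1, so H_2 = 0.
  H_3: rank ker ∂_3 − rank ∂_4 = (5 − 4) − 0 = 1, and there is no ∂_4, so H_3 = Z.

As a check, the Euler characteristic is 5 − 10 + 10 − 5 = 0, which agrees with 1 − 0 + 0 − 1 = 0.

H_0 ≅ Z,  H_1 = 0,  H_2 = 0,  H_3 ≅ Z.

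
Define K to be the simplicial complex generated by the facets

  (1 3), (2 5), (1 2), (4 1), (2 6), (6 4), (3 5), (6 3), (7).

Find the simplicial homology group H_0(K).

H_0 ≅ Z^2.

Order the vertices as 1 < 2 < 3 < 4 < 5 < 6 < 7. Listing each simplex with vertices in this order, K has dimension 1 with simplices:

  0-simplices (7): [1], [2], [3], [4], [5], [6], [7]
  1-simplices (8): [1,2], [1,3], [1,4], [2,5], [2,6], [3,5], [3,6], [4,6]

Hence C_0 ≅ Z^7, C_1 ≅ Z^8.

The boundary map ∂_1: C_1 → C_0 sends each edge [p,q] (with p < q) to q − p. For instance
  ∂[2,5] = [5] − [2].
The 7×8 boundary matrix has rank 5 and Smith normal form diag(1,1,1,1,1).

Reading off H_k = ker ∂_k / im ∂_{k+1}:

  H_0: rank C_0 − rank ∂_1 = 7 − 5 = 2, and the invariant factors of ∂_1 are all 1, so H_0 ≅ Z^2.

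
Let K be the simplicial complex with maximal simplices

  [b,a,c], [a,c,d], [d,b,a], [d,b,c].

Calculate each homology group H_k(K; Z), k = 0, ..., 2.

H_0 = Z,  H_1 = 0,  H_2 = Z.

Take the total order a < b < c < d on the vertex set. Then K (dimension 2) consists of the simplices:

  0-simplices (4): a, b, c, d
  1-simplices (6): ab, ac, ad, bc, bd, cd
  2-simplices (4): abc, abd, acd, bcd

Hence C_0 ≅ Z^4, C_1 ≅ Z^6, C_2 ≅ Z^4.

Boundary ∂_1: C_1 → C_0 is given by ∂[p,q] = [q] − [p]. For instance
  ∂cd = d − c.
The resulting 4×6 matrix has rank 3, and its Smith normal form has invariant factors (1,1,1).

∂_2: C_2 → C_1 acts by ∂[p,q,r] = [q,r] − [p,r] + [p,q]. For instance
  ∂abd = bd − ad + ab,
  ∂abc = bc − ac + ab.
The resulting 6×4 matrix has rank 3, and its Smith normal form has invariant factors (1,1,1).

From H_k ≅ ker(∂_k) / im(∂_{k+1}) we obtain:

  H_0: rank C_0 − rank ∂_1 = 4 − 3 = 1, and the invariant factors of ∂_1 are all 1, so H_0 = Z.
  H_1: rank ker ∂_1 − rank ∂_2 = (6 − 3) − 3 = 0, and the invariant factors of ∂_2 are all 1, so H_1 = 0.
  H_2: rank ker ∂_2 − rank ∂_3 = (4 − 3) − 0 = 1, and there is no ∂_3, so H_2 = Z.

(K is a triangulation of the 2-sphere S^2.)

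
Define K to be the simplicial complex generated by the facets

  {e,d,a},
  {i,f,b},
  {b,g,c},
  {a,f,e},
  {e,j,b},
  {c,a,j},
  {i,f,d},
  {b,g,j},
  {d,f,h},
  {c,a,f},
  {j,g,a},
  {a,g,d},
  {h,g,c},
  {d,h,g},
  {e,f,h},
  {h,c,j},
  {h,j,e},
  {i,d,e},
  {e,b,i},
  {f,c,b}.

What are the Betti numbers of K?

Take the total order a < b < c < d < e < f < g < h < i < j on the vertex set. Then K (dimension 2) consists of the simplices:

  0-simplices (10): a, b, c, d, e, f, g, h, i, j
  1-simplices (30): ac, ad, ae, af, ag, aj, bc, be, bf, bg, bi, bj, cf, cg, ch, cj, de, df, dg, dh, di, ef, eh, ei, ej, fh, fi, gh, gj, hj
  2-simplices (20): acf, acj, ade, adg, aef, agj, bcf, bcg, bei, bej, bfi, bgj, cgh, chj, dei, dfh, dfi, dgh, efh, ehj

giving chain groups C_0 ≅ Z^10, C_1 ≅ Z^30, C_2 ≅ Z^20.

∂_1: C_1 → C_0 maps an edge to its endpoints' difference, ∂[p,q] = q − p. For instance
  ∂be = e − b.
The 10×30 boundary matrix has rank 9 and Smith normal form diag(1,1,1,1,1,1,1,1,1).

Boundary ∂_2: C_2 → C_1 maps a triangle to the signed sum of its edges. For instance
  ∂acj = cj − aj + ac,
  ∂dgh = gh − dh + dg.
This gives a 30×20 integer matrix of rank 20; reducing to Smith normal form yields diagonal entries (1,1,1,1,1,1,1,1,1,1,1,1,1,1,1,1,1,1,1,2).

From H_k ≅ ker(∂_k) / im(∂_{k+1}) we obtain:

  H_0: rank C_0 − rank ∂_1 = 10 − 9 = 1, and the invariant factors of ∂_1 are all 1, so H_0 ≅ Z.
  H_1: rank ker ∂_1 − rank ∂_2 = (30 − 9) − 20 = 1, and ∂_2 has invariant factor 2 > 1, so H_1 ≅ Z ⊕ Z/2Z.
  H_2: rank ker ∂_2 − rank ∂_3 = (20 − 20) − 0 = 0, and there is no ∂_3, so H_2 ≅ 0.

As a check, the Euler characteristic is 10 − 30 + 20 = 0, which agrees with 1 − 1 + 0 = 0.

Hence the Betti numbers are b_0 = 1, b_1 = 1, b_2 = 0.

b_0 = 1, b_1 = 1, b_2 = 0.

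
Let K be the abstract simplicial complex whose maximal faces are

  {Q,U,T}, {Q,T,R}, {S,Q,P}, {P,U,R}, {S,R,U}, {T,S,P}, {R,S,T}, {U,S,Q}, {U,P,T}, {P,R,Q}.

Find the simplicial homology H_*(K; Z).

H_0 = Z,  H_1 = Z_2,  H_2 = 0.

We work with the vertex ordering P < Q < R < S < T < U. The simplices of K, each written with vertices in increasing order, are:

  0-simplices (6): P, Q, R, S, T, U
  1-simplices (15): PQ, PR, PS, PT, PU, QR, QS, QT, QU, RS, RT, RU, ST, SU, TU
  2-simplices (10): PQR, PQS, PRU, PST, PTU, QRT, QSU, QTU, RST, RSU

so the chain groups are C_0 ≅ Z^6, C_1 ≅ Z^15, C_2 ≅ Z^10.

The boundary map ∂_1: C_1 → C_0 is given by ∂[p,q] = [q] − [p].
As a 6×15 matrix over Z this has rank 5, with invariant factors (1,1,1,1,1).

Boundary ∂_2: C_2 → C_1 acts by ∂[p,q,r] = [q,r] − [p,r] + [p,q]. For instance
  ∂PTU = TU − PU + PT,
  ∂QSU = SU − QU + QS.
The 15×10 boundary matrix has rank 10 and Smith normal form diag(1,1,1,1,1,1,1,1,1,2).

From H_k ≅ ker(∂_k) / im(∂_{k+1}) we obtain:

  H_0: rank C_0 − rank ∂_1 = 6 − 5 = 1, and the invariant factors of ∂_1 are all 1, so H_0 = Z.
  H_1: rank ker ∂_1 − rank ∂_2 = (15 − 5) − 10 = 0, and ∂_2 has invariant factor 2 > 1, so H_1 = Z_2.
  H_2: rank ker ∂_2 − rank ∂_3 = (10 − 10) − 0 = 0, and there is no ∂_3, so H_2 = 0.

As a check, the Euler characteristic is 6 − 15 + 10 = 1, which agrees with 1 − 0 + 0 = 1.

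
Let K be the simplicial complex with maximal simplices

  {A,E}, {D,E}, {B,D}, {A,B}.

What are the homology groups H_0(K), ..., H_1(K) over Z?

K has 4 vertices, 4 edges.
rank ∂_0 = 0, rank ∂_1 = 3 ⇒ b_0 = 4 − 0 − 3 = 1; all invariant factors of ∂_1 are 1 so no torsion. So H_0 = Z.
rank ∂_1 = 3, rank ∂_2 = 0 ⇒ b_1 = 4 − 3 − 0 = 1. So H_1 = Z.

H_0 = Z,  H_1 = Z.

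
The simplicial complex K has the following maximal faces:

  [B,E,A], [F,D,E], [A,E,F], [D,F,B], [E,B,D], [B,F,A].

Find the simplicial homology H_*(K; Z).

Take the total order A < B < D < E < F on the vertex set. Then K (dimension 2) consists of the simplices:

  0-simplices (5): A, B, D, E, F
  1-simplices (9): AB, AE, AF, BD, BE, BF, DE, DF, EF
  2-simplices (6): ABE, ABF, AEF, BDE, BDF, DEF

so the chain groups are C_0 ≅ Z^5, C_1 ≅ Z^9, C_2 ≅ Z^6.

∂_1: C_1 → C_0 sends each edge [p,q] (with p < q) to q − p. For instance
  ∂AB = B − A.
As a 5×9 matrix over Z this has rank 4, with invariant factors (1,1,1,1).

The boundary map ∂_2: C_2 → C_1 sends each 2-simplex [p,q,r] to [q,r] − [p,r] + [p,q]. For instance
  ∂DEF = EF − DF + DE,
  ∂BDF = DF − BF + BD.
As a 9×6 matrix over Z this has rank 5, with invariant factors (1,1,1,1,1).

Reading off H_k = ker ∂_k / im ∂_{k+1}:

  H_0: rank C_0 − rank ∂_1 = 5 − 4 = 1, and the invariant factors of ∂_1 are all 1, so H_0 = Z.
  H_1: rank ker ∂_1 − rank ∂_2 = (9 − 4) − 5 = 0, and the invariant factors of ∂_2 are all 1, so H_1 = 0.
  H_2: rank ker ∂_2 − rank ∂_3 = (6 − 5) − 0 = 1, and there is no ∂_3, so H_2 = Z.

As a check, the Euler characteristic is 5 − 9 + 6 = 2, which agrees with 1 − 0 + 1 = 2.

H_0 ≅ Z,  H_1 = 0,  H_2 ≅ Z.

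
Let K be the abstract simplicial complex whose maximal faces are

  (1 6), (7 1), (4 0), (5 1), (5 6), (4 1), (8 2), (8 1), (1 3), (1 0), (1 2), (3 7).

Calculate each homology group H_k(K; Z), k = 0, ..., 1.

Order the vertices as 0 < 1 < 2 < 3 < 4 < 5 < 6 < 7 < 8. Listing each simplex with vertices in this order, K has dimension 1 with simplices:

  0-simplices (9): [0], [1], [2], [3], [4], [5], [6], [7], [8]
  1-simplices (12): [0,1], [0,4], [1,2], [1,3], [1,4], [1,5], [1,6], [1,7], [1,8], [2,8], [3,7], [5,6]

giving chain groups C_0 ≅ Z^9, C_1 ≅ Z^12.

Boundary ∂_1: C_1 → C_0 sends each edge [p,q] (with p < q) to q − p.
This gives a 9×12 integer matrix of rank 8; reducing to Smith normal form yields diagonal entries (1,1,1,1,1,1,1,1).

From H_k ≅ ker(∂_k) / im(∂_{k+1}) we obtain:

  H_0: rank C_0 − rank ∂_1 = 9 − 8 = 1, and the invariant factors of ∂_1 are all 1, so H_0 = Z.
  H_1: rank ker ∂_1 − rank ∂_2 = (12 − 8) − 0 = 4, and there is no ∂_2, so H_1 = Z^4.

H_0 = Z,  H_1 = Z^4.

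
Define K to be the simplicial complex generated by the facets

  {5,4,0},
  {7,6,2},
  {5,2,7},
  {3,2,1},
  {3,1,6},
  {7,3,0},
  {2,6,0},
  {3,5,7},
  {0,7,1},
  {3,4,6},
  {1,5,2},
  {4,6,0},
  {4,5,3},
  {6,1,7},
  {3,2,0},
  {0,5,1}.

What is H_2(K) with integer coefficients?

K has 8 vertices, 24 edges, 16 triangles.
rank ∂_2 = 15, rank ∂_3 = 0 ⇒ b_2 = 16 − 15 − 0 = 1. So H_2 ≅ Z.

H_2 ≅ Z.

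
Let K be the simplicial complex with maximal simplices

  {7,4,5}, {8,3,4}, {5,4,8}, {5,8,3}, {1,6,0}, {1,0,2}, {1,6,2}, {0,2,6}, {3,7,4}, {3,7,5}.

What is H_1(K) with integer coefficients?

Order the vertices as 0 < 1 < 2 < 3 < 4 < 5 < 6 < 7 < 8. Listing each simplex with vertices in this order, K has dimension 2 with simplices:

  0-simplices (9): [0], [1], [2], [3], [4], [5], [6], [7], [8]
  1-simplices (15): [0,1], [0,2], [0,6], [1,2], [1,6], [2,6], [3,4], [3,5], [3,7], [3,8], [4,5], [4,7], [4,8], [5,7], [5,8]
  2-simplices (10): [0,1,2], [0,1,6], [0,2,6], [1,2,6], [3,4,7], [3,4,8], [3,5,7], [3,5,8], [4,5,7], [4,5,8]

giving chain groups C_0 ≅ Z^9, C_1 ≅ Z^15, C_2 ≅ Z^10.

∂_1: C_1 → C_0 is given by ∂[p,q] = [q] − [p]. For instance
  ∂[0,6] = [6] − [0].
The resulting 9×15 matrix has rank 7, and its Smith normal form has invariant factors (1,1,1,1,1,1,1).

The boundary map ∂_2: C_2 → C_1 maps a triangle to the signed sum of its edges. For instance
  ∂[4,5,7] = [5,7] − [4,7] + [4,5],
  ∂[3,5,8] = [5,8] − [3,8] + [3,5].
The 15×10 boundary matrix has rank 8 and Smith normal form diag(1,1,1,1,1,1,1,1).

Computing H_k = (kernel of ∂_k) / (image of ∂_{k+1}):

  H_1: rank ker ∂_1 − rank ∂_2 = (15 − 7) − 8 = 0, and the invariant factors of ∂_2 are all 1, so H_1 = 0.

(K is a triangulation of the disjoint union of the 2-sphere S^2 and the 2-sphere S^2.)

H_1 ≅ 0.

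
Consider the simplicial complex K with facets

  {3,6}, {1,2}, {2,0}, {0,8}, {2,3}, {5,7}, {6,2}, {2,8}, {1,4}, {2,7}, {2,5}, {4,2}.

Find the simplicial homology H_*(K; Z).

Order the vertices as 0 < 1 < 2 < 3 < 4 < 5 < 6 < 7 < 8. Listing each simplex with vertices in this order, K has dimension 1 with simplices:

  0-simplices (9): [0], [1], [2], [3], [4], [5], [6], [7], [8]
  1-simplices (12): [0,2], [0,8], [1,2], [1,4], [2,3], [2,4], [2,5], [2,6], [2,7], [2,8], [3,6], [5,7]

Hence C_0 ≅ Z^9, C_1 ≅ Z^12.

∂_1: C_1 → C_0 maps an edge to its endpoints' difference, ∂[p,q] = q − p.
The resulting 9×12 matrix has rank 8, and its Smith normal form has invariant factors (1,1,1,1,1,1,1,1).

Now H_k = ker ∂_k / im ∂_{k+1}, so:

  H_0: rank C_0 − rank ∂_1 = 9 − 8 = 1, and the invariant factors of ∂_1 are all 1, so H_0 ≅ Z.
  H_1: rank ker ∂_1 − rank ∂_2 = (12 − 8) − 0 = 4, and there is no ∂_2, so H_1 ≅ Z^4.

As a check, the Euler characteristic is 9 − 12 = -3, which agrees with 1 − 4 = -3.

H_0 ≅ Z,  H_1 ≅ Z^4.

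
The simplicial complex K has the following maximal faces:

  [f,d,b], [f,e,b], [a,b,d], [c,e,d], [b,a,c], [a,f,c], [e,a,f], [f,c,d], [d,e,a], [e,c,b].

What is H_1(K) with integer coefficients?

H_1 = Z/2.

Fix the vertex order a < b < c < d < e < f and write every simplex with vertices in increasing order. Then dim K = 2 and the simplices of K are:

  0-simplices (6): a, b, c, d, e, f
  1-simplices (15): ab, ac, ad, ae, af, bc, bd, be, bf, cd, ce, cf, de, df, ef
  2-simplices (10): abc, abd, acf, ade, aef, bce, bdf, bef, cde, cdf

so the chain groups are C_0 ≅ Z^6, C_1 ≅ Z^15, C_2 ≅ Z^10.

Boundary ∂_1: C_1 → C_0 is given by ∂[p,q] = [q] − [p]. For instance
  ∂ad = d − a.
The 6×15 boundary matrix has rank 5 and Smith normal form diag(1,1,1,1,1).

The boundary map ∂_2: C_2 → C_1 maps a triangle to the signed sum of its edges. For instance
  ∂abd = bd − ad + ab,
  ∂bdf = df − bf + bd.
As a 15×10 matrix over Z this has rank 10, with invariant factors (1,1,1,1,1,1,1,1,1,2).

From H_k ≅ ker(∂_k) / im(∂_{k+1}) we obtain:

  H_1: rank ker ∂_1 − rank ∂_2 = (15 − 5) − 10 = 0, and ∂_2 has invariant factor 2 > 1, so H_1 ≅ Z/2.

(K is a triangulation of the real projective plane RP^2.)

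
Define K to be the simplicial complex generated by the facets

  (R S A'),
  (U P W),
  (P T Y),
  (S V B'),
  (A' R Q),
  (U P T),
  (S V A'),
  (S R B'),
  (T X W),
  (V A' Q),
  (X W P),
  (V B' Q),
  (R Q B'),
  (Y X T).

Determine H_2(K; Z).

Order the vertices as P < Q < R < S < T < U < V < W < X < Y < A' < B'. Listing each simplex with vertices in this order, K has dimension 2 with simplices:

  0-simplices (12): [P], [Q], [R], [S], [T], [U], [V], [W], [X], [Y], [A'], [B']
  1-simplices (24): (24 of them)
  2-simplices (14): [P,T,U], [P,T,Y], [P,U,W], [P,W,X], [Q,R,A'], [Q,R,B'], [Q,V,A'], [Q,V,B'], [R,S,A'], [R,S,B'], [S,V,A'], [S,V,B'], [T,W,X], [T,X,Y]

so the chain groups are C_0 ≅ Z^12, C_1 ≅ Z^24, C_2 ≅ Z^14.

The boundary map ∂_1: C_1 → C_0 sends each edge [p,q] (with p < q) to q − p. For instance
  ∂[X,Y] = [Y] − [X].
As a 12×24 matrix over Z this has rank 10, with invariant factors (1,1,1,1,1,1,1,1,1,1).

Boundary ∂_2: C_2 → C_1 acts by ∂[p,q,r] = [q,r] − [p,r] + [p,q]. For instance
  ∂[P,U,W] = [U,W] − [P,W] + [P,U],
  ∂[S,V,B'] = [V,B'] − [S,B'] + [S,V].
The 24×14 boundary matrix has rank 13 and Smith normal form diag(1,1,1,1,1,1,1,1,1,1,1,1,1).

From H_k ≅ ker(∂_k) / im(∂_{k+1}) we obtain:

  H_2: rank ker ∂_2 − rank ∂_3 = (14 − 13) − 0 = 1, and there is no ∂_3, so H_2 = Z.

H_2 = Z.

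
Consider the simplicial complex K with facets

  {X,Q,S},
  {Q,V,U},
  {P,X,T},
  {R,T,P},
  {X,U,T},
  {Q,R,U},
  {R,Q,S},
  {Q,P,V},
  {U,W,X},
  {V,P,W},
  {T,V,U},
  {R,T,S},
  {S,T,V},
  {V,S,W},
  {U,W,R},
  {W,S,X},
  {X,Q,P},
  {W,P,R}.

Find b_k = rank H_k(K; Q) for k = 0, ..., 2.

Fix the vertex order P < Q < R < S < T < U < V < W < X and write every simplex with vertices in increasing order. Then dim K = 2 and the simplices of K are:

  0-simplices (9): P, Q, R, S, T, U, V, W, X
  1-simplices (27): PQ, PR, PT, PV, PW, PX, QR, QS, QU, QV, QX, RS, RT, RU, RW, ST, SV, SW, SX, TU, TV, TX, UV, UW, UX, VW, WX
  2-simplices (18): PQV, PQX, PRT, PRW, PTX, PVW, QRS, QRU, QSX, QUV, RST, RUW, STV, SVW, SWX, TUV, TUX, UWX

giving chain groups C_0 ≅ Z^9, C_1 ≅ Z^27, C_2 ≅ Z^18.

The boundary map ∂_1: C_1 → C_0 is given by ∂[p,q] = [q] − [p]. For instance
  ∂QV = V − Q.
This gives a 9×27 integer matrix of rank 8; reducing to Smith normal form yields diagonal entries (1,1,1,1,1,1,1,1).

Boundary ∂_2: C_2 → C_1 sends each 2-simplex [p,q,r] to [q,r] − [p,r] + [p,q]. For instance
  ∂RUW = UW − RW + RU,
  ∂PQV = QV − PV + PQ.
The resulting 27×18 matrix has rank 17, and its Smith normal form has invariant factors (1,1,1,1,1,1,1,1,1,1,1,1,1,1,1,1,1).

Reading off H_k = ker ∂_k / im ∂_{k+1}:

  H_0: rank C_0 − rank ∂_1 = 9 − 8 = 1, and the invariant factors of ∂_1 are all 1, so H_0 ≅ Z.
  H_1: rank ker ∂_1 − rank ∂_2 = (27 − 8) − 17 = 2, and the invariant factors of ∂_2 are all 1, so H_1 ≅ Z^2.
  H_2: rank ker ∂_2 − rank ∂_3 = (18 − 17) − 0 = 1, and there is no ∂_3, so H_2 ≅ Z.

(K is a triangulation of the torus T^2.)

Hence the Betti numbers are b_0 = 1, b_1 = 2, b_2 = 1.

b_0 = 1, b_1 = 2, b_2 = 1.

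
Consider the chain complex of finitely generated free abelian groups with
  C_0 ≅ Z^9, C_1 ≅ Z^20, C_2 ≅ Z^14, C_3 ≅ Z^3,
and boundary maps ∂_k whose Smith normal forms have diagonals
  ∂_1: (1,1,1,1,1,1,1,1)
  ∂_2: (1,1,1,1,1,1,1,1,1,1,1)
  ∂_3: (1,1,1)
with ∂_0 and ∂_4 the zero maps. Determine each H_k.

H_0: b_0 = 9 − 0 − 8 = 1; torsion from ∂_1 factors > 1: none. So H_0 = Z.
H_1: b_1 = 20 − 8 − 11 = 1; torsion from ∂_2 factors > 1: none. So H_1 = Z.
H_2: b_2 = 14 − 11 − 3 = 0; torsion from ∂_3 factors > 1: none. So H_2 = 0.
H_3: b_3 = 3 − 3 − 0 = 0; torsion from ∂_4 factors > 1: none. So H_3 = 0.

H_0 = Z,  H_1 = Z,  H_2 = 0,  H_3 = 0.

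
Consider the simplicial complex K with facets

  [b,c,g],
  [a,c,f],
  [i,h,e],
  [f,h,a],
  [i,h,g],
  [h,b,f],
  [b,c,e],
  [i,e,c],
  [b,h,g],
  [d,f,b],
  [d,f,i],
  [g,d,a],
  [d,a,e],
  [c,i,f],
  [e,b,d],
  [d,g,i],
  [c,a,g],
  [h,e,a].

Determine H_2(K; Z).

Order the vertices as a < b < c < d < e < f < g < h < i. Listing each simplex with vertices in this order, K has dimension 2 with simplices:

  0-simplices (9): a, b, c, d, e, f, g, h, i
  1-simplices (27): ac, ad, ae, af, ag, ah, bc, bd, be, bf, bg, bh, ce, cf, cg, ci, de, df, dg, di, eh, ei, fh, fi, gh, gi, hi
  2-simplices (18): acf, acg, ade, adg, aeh, afh, bce, bcg, bde, bdf, bfh, bgh, cei, cfi, dfi, dgi, ehi, ghi

giving chain groups C_0 ≅ Z^9, C_1 ≅ Z^27, C_2 ≅ Z^18.

Boundary ∂_1: C_1 → C_0 maps an edge to its endpoints' difference, ∂[p,q] = q − p. For instance
  ∂be = e − b.
The resulting 9×27 matrix has rank 8, and its Smith normal form has invariant factors (1,1,1,1,1,1,1,1).

Boundary ∂_2: C_2 → C_1 sends each 2-simplex [p,q,r] to [q,r] − [p,r] + [p,q]. For instance
  ∂ehi = hi − ei + eh,
  ∂ade = de − ae + ad.
The resulting 27×18 matrix has rank 17, and its Smith normal form has invariant factors (1,1,1,1,1,1,1,1,1,1,1,1,1,1,1,1,1).

From H_k ≅ ker(∂_k) / im(∂_{k+1}) we obtain:

  H_2: rank ker ∂_2 − rank ∂_3 = (18 − 17) − 0 = 1, and there is no ∂_3, so H_2 = Z.

(K is a triangulation of the torus T^2.)

H_2 ≅ Z.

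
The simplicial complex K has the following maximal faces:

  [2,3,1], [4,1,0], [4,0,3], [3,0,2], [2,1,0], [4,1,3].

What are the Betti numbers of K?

Take the total order 0 < 1 < 2 < 3 < 4 on the vertex set. Then K (dimension 2) consists of the simplices:

  0-simplices (5): [0], [1], [2], [3], [4]
  1-simplices (9): [0,1], [0,2], [0,3], [0,4], [1,2], [1,3], [1,4], [2,3], [3,4]
  2-simplices (6): [0,1,2], [0,1,4], [0,2,3], [0,3,4], [1,2,3], [1,3,4]

so the chain groups are C_0 ≅ Z^5, C_1 ≅ Z^9, C_2 ≅ Z^6.

∂_1: C_1 → C_0 maps an edge to its endpoints' difference, ∂[p,q] = q − p. For instance
  ∂[1,2] = [2] − [1].
The resulting 5×9 matrix has rank 4, and its Smith normal form has invariant factors (1,1,1,1).

∂_2: C_2 → C_1 sends each 2-simplex [p,q,r] to [q,r] − [p,r] + [p,q]. For instance
  ∂[0,1,4] = [1,4] − [0,4] + [0,1],
  ∂[1,2,3] = [2,3] − [1,3] + [1,2].
This gives a 9×6 integer matrix of rank 5; reducing to Smith normal form yields diagonal entries (1,1,1,1,1).

Reading off H_k = ker ∂_k / im ∂_{k+1}:

  H_0: rank C_0 − rank ∂_1 = 5 − 4 = 1, and the invariant factors of ∂_1 are all 1, so H_0 = Z.
  H_1: rank ker ∂_1 − rank ∂_2 = (9 − 4) − 5 = 0, and the invariant factors of ∂_2 are all 1, so H_1 = 0.
  H_2: rank ker ∂_2 − rank ∂_3 = (6 − 5) − 0 = 1, and there is no ∂_3, so H_2 = Z.

(K is a triangulation of the 2-sphere S^2.)

Hence the Betti numbers are b_0 = 1, b_1 = 0, b_2 = 1.

b_0 = 1, b_1 = 0, b_2 = 1.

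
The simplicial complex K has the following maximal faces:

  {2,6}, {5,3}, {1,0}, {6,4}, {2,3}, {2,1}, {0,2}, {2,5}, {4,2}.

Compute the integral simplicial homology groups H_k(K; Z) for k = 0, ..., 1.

Take the total order 0 < 1 < 2 < 3 < 4 < 5 < 6 on the vertex set. Then K (dimension 1) consists of the simplices:

  0-simplices (7): [0], [1], [2], [3], [4], [5], [6]
  1-simplices (9): [0,1], [0,2], [1,2], [2,3], [2,4], [2,5], [2,6], [3,5], [4,6]

giving chain groups C_0 ≅ Z^7, C_1 ≅ Z^9.

The boundary map ∂_1: C_1 → C_0 sends each edge [p,q] (with p < q) to q − p. For instance
  ∂[4,6] = [6] − [4].
The resulting 7×9 matrix has rank 6, and its Smith normal form has invariant factors (1,1,1,1,1,1).

Computing H_k = (kernel of ∂_k) / (image of ∂_{k+1}):

  H_0: rank C_0 − rank ∂_1 = 7 − 6 = 1, and the invariant factors of ∂_1 are all 1, so H_0 = Z.
  H_1: rank ker ∂_1 − rank ∂_2 = (9 − 6) − 0 = 3, and there is no ∂_2, so H_1 = Z^3.

As a check, the Euler characteristic is 7 − 9 = -2, which agrees with 1 − 3 = -2.

H_0 = Z,  H_1 = Z^3.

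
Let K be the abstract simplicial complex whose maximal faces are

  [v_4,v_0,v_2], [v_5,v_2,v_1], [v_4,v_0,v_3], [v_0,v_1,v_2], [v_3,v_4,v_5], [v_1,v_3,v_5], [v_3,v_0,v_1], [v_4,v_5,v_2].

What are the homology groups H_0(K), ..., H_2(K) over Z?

Fix the vertex order v_0 < v_1 < v_2 < v_3 < v_4 < v_5 and write every simplex with vertices in increasing order. Then dim K = 2 and the simplices of K are:

  0-simplices (6): [v_0], [v_1], [v_2], [v_3], [v_4], [v_5]
  1-simplices (12): [v_0,v_1], [v_0,v_2], [v_0,v_3], [v_0,v_4], [v_1,v_2], [v_1,v_3], [v_1,v_5], [v_2,v_4], [v_2,v_5], [v_3,v_4], [v_3,v_5], [v_4,v_5]
  2-simplices (8): [v_0,v_1,v_2], [v_0,v_1,v_3], [v_0,v_2,v_4], [v_0,v_3,v_4], [v_1,v_2,v_5], [v_1,v_3,v_5], [v_2,v_4,v_5], [v_3,v_4,v_5]

so the chain groups are C_0 ≅ Z^6, C_1 ≅ Z^12, C_2 ≅ Z^8.

∂_1: C_1 → C_0 sends each edge [p,q] (with p < q) to q − p. For instance
  ∂[v_1,v_3] = [v_3] − [v_1].
As a 6×12 matrix over Z this has rank 5, with invariant factors (1,1,1,1,1).

The boundary map ∂_2: C_2 → C_1 acts by ∂[p,q,r] = [q,r] − [p,r] + [p,q]. For instance
  ∂[v_0,v_1,v_3] = [v_1,v_3] − [v_0,v_3] + [v_0,v_1],
  ∂[v_1,v_2,v_5] = [v_2,v_5] − [v_1,v_5] + [v_1,v_2].
As a 12×8 matrix over Z this has rank 7, with invariant factors (1,1,1,1,1,1,1).

Reading off H_k = ker ∂_k / im ∂_{k+1}:

  H_0: rank C_0 − rank ∂_1 = 6 − 5 = 1, and the invariant factors of ∂_1 are all 1, so H_0 = Z.
  H_1: rank ker ∂_1 − rank ∂_2 = (12 − 5) − 7 = 0, and the invariant factors of ∂_2 are all 1, so H_1 = 0.
  H_2: rank ker ∂_2 − rank ∂_3 = (8 − 7) − 0 = 1, and there is no ∂_3, so H_2 = Z.

As a check, the Euler characteristic is 6 − 12 + 8 = 2, which agrees with 1 − 0 + 1 = 2.

H_0 = Z,  H_1 = 0,  H_2 = Z.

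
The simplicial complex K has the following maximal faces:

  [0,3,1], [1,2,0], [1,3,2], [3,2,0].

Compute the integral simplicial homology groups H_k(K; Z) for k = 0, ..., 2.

H_0 = Z,  H_1 = 0,  H_2 = Z.

Order the vertices as 0 < 1 < 2 < 3. Listing each simplex with vertices in this order, K has dimension 2 with simplices:

  0-simplices (4): [0], [1], [2], [3]
  1-simplices (6): [0,1], [0,2], [0,3], [1,2], [1,3], [2,3]
  2-simplices (4): [0,1,2], [0,1,3], [0,2,3], [1,2,3]

giving chain groups C_0 ≅ Z^4, C_1 ≅ Z^6, C_2 ≅ Z^4.

The boundary map ∂_1: C_1 → C_0 sends each edge [p,q] (with p < q) to q − p.
The resulting 4×6 matrix has rank 3, and its Smith normal form has invariant factors (1,1,1).

The boundary map ∂_2: C_2 → C_1 sends each 2-simplex [p,q,r] to [q,r] − [p,r] + [p,q]. For instance
  ∂[1,2,3] = [2,3] − [1,3] + [1,2],
  ∂[0,1,3] = [1,3] − [0,3] + [0,1].
As a 6×4 matrix over Z this has rank 3, with invariant factors (1,1,1).

Reading off H_k = ker ∂_k / im ∂_{k+1}:

  H_0: rank C_0 − rank ∂_1 = 4 − 3 = 1, and the invariant factors of ∂_1 are all 1, so H_0 ≅ Z.
  H_1: rank ker ∂_1 − rank ∂_2 = (6 − 3) − 3 = 0, and the invariant factors of ∂_2 are all 1, so H_1 ≅ 0.
  H_2: rank ker ∂_2 − rank ∂_3 = (4 − 3) − 0 = 1, and there is no ∂_3, so H_2 ≅ Z.

(K is a triangulation of the 2-sphere S^2.)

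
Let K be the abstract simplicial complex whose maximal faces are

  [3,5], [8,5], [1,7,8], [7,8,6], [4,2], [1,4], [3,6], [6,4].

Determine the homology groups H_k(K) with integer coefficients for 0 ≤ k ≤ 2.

We work with the vertex ordering 1 < 2 < 3 < 4 < 5 < 6 < 7 < 8. The simplices of K, each written with vertices in increasing order, are:

  0-simplices (8): [1], [2], [3], [4], [5], [6], [7], [8]
  1-simplices (11): [1,4], [1,7], [1,8], [2,4], [3,5], [3,6], [4,6], [5,8], [6,7], [6,8], [7,8]
  2-simplices (2): [1,7,8], [6,7,8]

giving chain groups C_0 ≅ Z^8, C_1 ≅ Z^11, C_2 ≅ Z^2.

Boundary ∂_1: C_1 → C_0 is given by ∂[p,q] = [q] − [p].
The 8×11 boundary matrix has rank 7 and Smith normal form diag(1,1,1,1,1,1,1).

Boundary ∂_2: C_2 → C_1 sends each 2-simplex [p,q,r] to [q,r] − [p,r] + [p,q]. For instance
  ∂[6,7,8] = [7,8] − [6,8] + [6,7],
  ∂[1,7,8] = [7,8] − [1,8] + [1,7].
The 11×2 boundary matrix has rank 2 and Smith normal form diag(1,1).

Computing H_k = (kernel of ∂_k) / (image of ∂_{k+1}):

  H_0: rank C_0 − rank ∂_1 = 8 − 7 = 1, and the invariant factors of ∂_1 are all 1, so H_0 ≅ Z.
  H_1: rank ker ∂_1 − rank ∂_2 = (11 − 7) − 2 = 2, and the invariant factors of ∂_2 are all 1, so H_1 ≅ Z^2.
  H_2: rank ker ∂_2 − rank ∂_3 = (2 − 2) − 0 = 0, and there is no ∂_3, so H_2 ≅ 0.

As a check, the Euler characteristic is 8 − 11 + 2 = -1, which agrees with 1 − 2 + 0 = -1.

H_0 ≅ Z,  H_1 ≅ Z^2,  H_2 = 0.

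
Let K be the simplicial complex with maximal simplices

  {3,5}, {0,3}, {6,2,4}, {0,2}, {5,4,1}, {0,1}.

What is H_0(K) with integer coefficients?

Order the vertices as 0 < 1 < 2 < 3 < 4 < 5 < 6. Listing each simplex with vertices in this order, K has dimension 2 with simplices:

  0-simplices (7): [0], [1], [2], [3], [4], [5], [6]
  1-simplices (10): [0,1], [0,2], [0,3], [1,4], [1,5], [2,4], [2,6], [3,5], [4,5], [4,6]
  2-simplices (2): [1,4,5], [2,4,6]

giving chain groups C_0 ≅ Z^7, C_1 ≅ Z^10, C_2 ≅ Z^2.

Boundary ∂_1: C_1 → C_0 is given by ∂[p,q] = [q] − [p].
The resulting 7×10 matrix has rank 6, and its Smith normal form has invariant factors (1,1,1,1,1,1).

∂_2: C_2 → C_1 acts by ∂[p,q,r] = [q,r] − [p,r] + [p,q]. For instance
  ∂[2,4,6] = [4,6] − [2,6] + [2,4],
  ∂[1,4,5] = [4,5] − [1,5] + [1,4].
The resulting 10×2 matrix has rank 2, and its Smith normal form has invariant factors (1,1).

Computing H_k = (kernel of ∂_k) / (image of ∂_{k+1}):

  H_0: rank C_0 − rank ∂_1 = 7 − 6 = 1, and the invariant factors of ∂_1 are all 1, so H_0 ≅ Z.

H_0 ≅ Z.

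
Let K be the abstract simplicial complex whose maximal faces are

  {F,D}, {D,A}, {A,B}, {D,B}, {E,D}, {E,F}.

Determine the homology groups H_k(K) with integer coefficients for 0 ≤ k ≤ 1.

We work with the vertex ordering A < B < D < E < F. The simplices of K, each written with vertices in increasing order, are:

  0-simplices (5): A, B, D, E, F
  1-simplices (6): AB, AD, BD, DE, DF, EF

so the chain groups are C_0 ≅ Z^5, C_1 ≅ Z^6.

Boundary ∂_1: C_1 → C_0 maps an edge to its endpoints' difference, ∂[p,q] = q − p.
As a 5×6 matrix over Z this has rank 4, with invariant factors (1,1,1,1).

Computing H_k = (kernel of ∂_k) / (image of ∂_{k+1}):

  H_0: rank C_0 − rank ∂_1 = 5 − 4 = 1, and the invariant factors of ∂_1 are all 1, so H_0 ≅ Z.
  H_1: rank ker ∂_1 − rank ∂_2 = (6 − 4) − 0 = 2, and there is no ∂_2, so H_1 ≅ Z^2.

As a check, the Euler characteristic is 5 − 6 = -1, which agrees with 1 − 2 = -1.
(K is a triangulation of a wedge of 2 circles.)

H_0 = Z,  H_1 = Z^2.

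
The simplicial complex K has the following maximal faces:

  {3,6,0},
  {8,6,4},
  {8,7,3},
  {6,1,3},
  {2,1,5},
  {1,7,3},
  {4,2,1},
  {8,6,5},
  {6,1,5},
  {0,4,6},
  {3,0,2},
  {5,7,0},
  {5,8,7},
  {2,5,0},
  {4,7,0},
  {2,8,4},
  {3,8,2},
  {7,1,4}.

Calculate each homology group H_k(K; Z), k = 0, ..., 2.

Fix the vertex order 0 < 1 < 2 < 3 < 4 < 5 < 6 < 7 < 8 and write every simplex with vertices in increasing order. Then dim K = 2 and the simplices of K are:

  0-simplices (9): [0], [1], [2], [3], [4], [5], [6], [7], [8]
  1-simplices (27): (27 of them)
  2-simplices (18): [0,2,3], [0,2,5], [0,3,6], [0,4,6], [0,4,7], [0,5,7], [1,2,4], [1,2,5], [1,3,6], [1,3,7], [1,4,7], [1,5,6], [2,3,8], [2,4,8], [3,7,8], [4,6,8], [5,6,8], [5,7,8]

giving chain groups C_0 ≅ Z^9, C_1 ≅ Z^27, C_2 ≅ Z^18.

Boundary ∂_1: C_1 → C_0 is given by ∂[p,q] = [q] − [p].
This gives a 9×27 integer matrix of rank 8; reducing to Smith normal form yields diagonal entries (1,1,1,1,1,1,1,1).

∂_2: C_2 → C_1 sends each 2-simplex [p,q,r] to [q,r] − [p,r] + [p,q]. For instance
  ∂[4,6,8] = [6,8] − [4,8] + [4,6],
  ∂[3,7,8] = [7,8] − [3,8] + [3,7].
The 27×18 boundary matrix has rank 17 and Smith normal form diag(1,1,1,1,1,1,1,1,1,1,1,1,1,1,1,1,1).

Now H_k = ker ∂_k / im ∂_{k+1}, so:

  H_0: rank C_0 − rank ∂_1 = 9 − 8 = 1, and the invariant factors of ∂_1 are all 1, so H_0 ≅ Z.
  H_1: rank ker ∂_1 − rank ∂_2 = (27 − 8) − 17 = 2, and the invariant factors of ∂_2 are all 1, so H_1 ≅ Z^2.
  H_2: rank ker ∂_2 − rank ∂_3 = (18 − 17) − 0 = 1, and there is no ∂_3, so H_2 ≅ Z.

As a check, the Euler characteristic is 9 − 27 + 18 = 0, which agrees with 1 − 2 + 1 = 0.
(K is a triangulation of the torus T^2.)

H_0 ≅ Z,  H_1 ≅ Z^2,  H_2 ≅ Z.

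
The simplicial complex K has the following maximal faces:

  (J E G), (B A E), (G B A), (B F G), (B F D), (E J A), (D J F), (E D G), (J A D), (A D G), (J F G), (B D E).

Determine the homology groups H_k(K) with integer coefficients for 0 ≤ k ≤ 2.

K has 7 vertices, 18 edges, 12 triangles.
rank ∂_0 = 0, rank ∂_1 = 6 ⇒ b_0 = 7 − 0 − 6 = 1; all invariant factors of ∂_1 are 1 so no torsion. So H_0 ≅ Z.
rank ∂_1 = 6, rank ∂_2 = 12 ⇒ b_1 = 18 − 6 − 12 = 0; ∂_2 has invariant factor(s) [2] giving torsion. So H_1 ≅ Z/2.
rank ∂_2 = 12, rank ∂_3 = 0 ⇒ b_2 = 12 − 12 − 0 = 0. So H_2 ≅ 0.

H_0 = Z,  H_1 = Z/2,  H_2 = 0.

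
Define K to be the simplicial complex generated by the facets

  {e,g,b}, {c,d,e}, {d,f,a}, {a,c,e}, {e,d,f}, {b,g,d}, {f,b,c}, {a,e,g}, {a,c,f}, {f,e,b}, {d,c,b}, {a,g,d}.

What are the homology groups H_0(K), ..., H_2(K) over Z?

H_0 ≅ Z,  H_1 ≅ Z/2Z,  H_2 = 0.

Order the vertices as a < b < c < d < e < f < g. Listing each simplex with vertices in this order, K has dimension 2 with simplices:

  0-simplices (7): a, b, c, d, e, f, g
  1-simplices (18): ac, ad, ae, af, ag, bc, bd, be, bf, bg, cd, ce, cf, de, df, dg, ef, eg
  2-simplices (12): ace, acf, adf, adg, aeg, bcd, bcf, bdg, bef, beg, cde, def

Hence C_0 ≅ Z^7, C_1 ≅ Z^18, C_2 ≅ Z^12.

Boundary ∂_1: C_1 → C_0 sends each edge [p,q] (with p < q) to q − p. For instance
  ∂bc = c − b.
The 7×18 boundary matrix has rank 6 and Smith normal form diag(1,1,1,1,1,1).

Boundary ∂_2: C_2 → C_1 maps a triangle to the signed sum of its edges. For instance
  ∂acf = cf − af + ac,
  ∂def = ef − df + de.
The resulting 18×12 matrix has rank 12, and its Smith normal form has invariant factors (1,1,1,1,1,1,1,1,1,1,1,2).

Computing H_k = (kernel of ∂_k) / (image of ∂_{k+1}):

  H_0: rank C_0 − rank ∂_1 = 7 − 6 = 1, and the invariant factors of ∂_1 are all 1, so H_0 = Z.
  H_1: rank ker ∂_1 − rank ∂_2 = (18 − 6) − 12 = 0, and ∂_2 has invariant factor 2 > 1, so H_1 = Z/2Z.
  H_2: rank ker ∂_2 − rank ∂_3 = (12 − 12) − 0 = 0, and there is no ∂_3, so H_2 = 0.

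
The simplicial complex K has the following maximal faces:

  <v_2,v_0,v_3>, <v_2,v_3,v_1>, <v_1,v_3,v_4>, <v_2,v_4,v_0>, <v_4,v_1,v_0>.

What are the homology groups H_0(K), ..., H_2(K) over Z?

Take the total order v_0 < v_1 < v_2 < v_3 < v_4 on the vertex set. Then K (dimension 2) consists of the simplices:

  0-simplices (5): [v_0], [v_1], [v_2], [v_3], [v_4]
  1-simplices (10): [v_0,v_1], [v_0,v_2], [v_0,v_3], [v_0,v_4], [v_1,v_2], [v_1,v_3], [v_1,v_4], [v_2,v_3], [v_2,v_4], [v_3,v_4]
  2-simplices (5): [v_0,v_1,v_4], [v_0,v_2,v_3], [v_0,v_2,v_4], [v_1,v_2,v_3], [v_1,v_3,v_4]

giving chain groups C_0 ≅ Z^5, C_1 ≅ Z^10, C_2 ≅ Z^5.

The boundary map ∂_1: C_1 → C_0 is given by ∂[p,q] = [q] − [p].
As a 5×10 matrix over Z this has rank 4, with invariant factors (1,1,1,1).

∂_2: C_2 → C_1 acts by ∂[p,q,r] = [q,r] − [p,r] + [p,q]. For instance
  ∂[v_0,v_1,v_4] = [v_1,v_4] − [v_0,v_4] + [v_0,v_1],
  ∂[v_0,v_2,v_3] = [v_2,v_3] − [v_0,v_3] + [v_0,v_2].
This gives a 10×5 integer matrix of rank 5; reducing to Smith normal form yields diagonal entries (1,1,1,1,1).

From H_k ≅ ker(∂_k) / im(∂_{k+1}) we obtain:

  H_0: rank C_0 − rank ∂_1 = 5 − 4 = 1, and the invariant factors of ∂_1 are all 1, so H_0 ≅ Z.
  H_1: rank ker ∂_1 − rank ∂_2 = (10 − 4) − 5 = 1, and the invariant factors of ∂_2 are all 1, so H_1 ≅ Z.
  H_2: rank ker ∂_2 − rank ∂_3 = (5 − 5) − 0 = 0, and there is no ∂_3, so H_2 ≅ 0.

H_0 = Z,  H_1 = Z,  H_2 = 0.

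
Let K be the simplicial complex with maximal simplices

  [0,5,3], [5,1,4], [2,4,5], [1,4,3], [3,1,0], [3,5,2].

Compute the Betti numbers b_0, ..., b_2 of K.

Take the total order 0 < 1 < 2 < 3 < 4 < 5 on the vertex set. Then K (dimension 2) consists of the simplices:

  0-simplices (6): [0], [1], [2], [3], [4], [5]
  1-simplices (12): [0,1], [0,3], [0,5], [1,3], [1,4], [1,5], [2,3], [2,4], [2,5], [3,4], [3,5], [4,5]
  2-simplices (6): [0,1,3], [0,3,5], [1,3,4], [1,4,5], [2,3,5], [2,4,5]

giving chain groups C_0 ≅ Z^6, C_1 ≅ Z^12, C_2 ≅ Z^6.

Boundary ∂_1: C_1 → C_0 maps an edge to its endpoints' difference, ∂[p,q] = q − p.
The resulting 6×12 matrix has rank 5, and its Smith normal form has invariant factors (1,1,1,1,1).

Boundary ∂_2: C_2 → C_1 sends each 2-simplex [p,q,r] to [q,r] − [p,r] + [p,q]. For instance
  ∂[1,3,4] = [3,4] − [1,4] + [1,3],
  ∂[2,4,5] = [4,5] − [2,5] + [2,4].
This gives a 12×6 integer matrix of rank 6; reducing to Smith normal form yields diagonal entries (1,1,1,1,1,1).

From H_k ≅ ker(∂_k) / im(∂_{k+1}) we obtain:

  H_0: rank C_0 − rank ∂_1 = 6 − 5 = 1, and the invariant factors of ∂_1 are all 1, so H_0 ≅ Z.
  H_1: rank ker ∂_1 − rank ∂_2 = (12 − 5) − 6 = 1, and the invariant factors of ∂_2 are all 1, so H_1 ≅ Z.
  H_2: rank ker ∂_2 − rank ∂_3 = (6 − 6) − 0 = 0, and there is no ∂_3, so H_2 ≅ 0.

As a check, the Euler characteristic is 6 − 12 + 6 = 0, which agrees with 1 − 1 + 0 = 0.

Hence the Betti numbers are b_0 = 1, b_1 = 1, b_2 = 0.

b_0 = 1, b_1 = 1, b_2 = 0.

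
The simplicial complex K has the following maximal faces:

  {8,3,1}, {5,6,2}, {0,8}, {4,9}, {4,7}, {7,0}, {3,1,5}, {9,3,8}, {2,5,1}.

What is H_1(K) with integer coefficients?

H_1 ≅ Z.

K has 10 vertices, 15 edges, 5 triangles.
rank ∂_1 = 9, rank ∂_2 = 5 ⇒ b_1 = 15 − 9 − 5 = 1; all invariant factors of ∂_2 are 1 so no torsion. So H_1 = Z.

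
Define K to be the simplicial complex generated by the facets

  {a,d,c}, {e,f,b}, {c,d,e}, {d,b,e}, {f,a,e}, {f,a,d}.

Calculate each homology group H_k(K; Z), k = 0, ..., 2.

Take the total order a < b < c < d < e < f on the vertex set. Then K (dimension 2) consists of the simplices:

  0-simplices (6): a, b, c, d, e, f
  1-simplices (12): ac, ad, ae, af, bd, be, bf, cd, ce, de, df, ef
  2-simplices (6): acd, adf, aef, bde, bef, cde

Hence C_0 ≅ Z^6, C_1 ≅ Z^12, C_2 ≅ Z^6.

∂_1: C_1 → C_0 sends each edge [p,q] (with p < q) to q − p. For instance
  ∂ce = e − c.
As a 6×12 matrix over Z this has rank 5, with invariant factors (1,1,1,1,1).

∂_2: C_2 → C_1 sends each 2-simplex [p,q,r] to [q,r] − [p,r] + [p,q]. For instance
  ∂bde = de − be + bd,
  ∂aef = ef − af + ae.
This gives a 12×6 integer matrix of rank 6; reducing to Smith normal form yields diagonal entries (1,1,1,1,1,1).

From H_k ≅ ker(∂_k) / im(∂_{k+1}) we obtain:

  H_0: rank C_0 − rank ∂_1 = 6 − 5 = 1, and the invariant factors of ∂_1 are all 1, so H_0 = Z.
  H_1: rank ker ∂_1 − rank ∂_2 = (12 − 5) − 6 = 1, and the invariant factors of ∂_2 are all 1, so H_1 = Z.
  H_2: rank ker ∂_2 − rank ∂_3 = (6 − 6) − 0 = 0, and there is no ∂_3, so H_2 = 0.

As a check, the Euler characteristic is 6 − 12 + 6 = 0, which agrees with 1 − 1 + 0 = 0.

H_0 = Z,  H_1 = Z,  H_2 = 0.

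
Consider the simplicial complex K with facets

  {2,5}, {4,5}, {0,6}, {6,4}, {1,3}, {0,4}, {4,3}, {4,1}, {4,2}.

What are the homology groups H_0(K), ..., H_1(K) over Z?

Fix the vertex order 0 < 1 < 2 < 3 < 4 < 5 < 6 and write every simplex with vertices in increasing order. Then dim K = 1 and the simplices of K are:

  0-simplices (7): [0], [1], [2], [3], [4], [5], [6]
  1-simplices (9): [0,4], [0,6], [1,3], [1,4], [2,4], [2,5], [3,4], [4,5], [4,6]

Hence C_0 ≅ Z^7, C_1 ≅ Z^9.

Boundary ∂_1: C_1 → C_0 sends each edge [p,q] (with p < q) to q − p. For instance
  ∂[4,6] = [6] − [4].
This gives a 7×9 integer matrix of rank 6; reducing to Smith normal form yields diagonal entries (1,1,1,1,1,1).

From H_k ≅ ker(∂_k) / im(∂_{k+1}) we obtain:

  H_0: rank C_0 − rank ∂_1 = 7 − 6 = 1, and the invariant factors of ∂_1 are all 1, so H_0 ≅ Z.
  H_1: rank ker ∂_1 − rank ∂_2 = (9 − 6) − 0 = 3, and there is no ∂_2, so H_1 ≅ Z^3.

H_0 = Z,  H_1 = Z^3.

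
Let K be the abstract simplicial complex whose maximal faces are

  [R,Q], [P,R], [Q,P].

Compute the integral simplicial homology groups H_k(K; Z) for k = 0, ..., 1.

Take the total order P < Q < R on the vertex set. Then K (dimension 1) consists of the simplices:

  0-simplices (3): P, Q, R
  1-simplices (3): PQ, PR, QR

so the chain groups are C_0 ≅ Z^3, C_1 ≅ Z^3.

Boundary ∂_1: C_1 → C_0 sends each edge [p,q] (with p < q) to q − p. For instance
  ∂PR = R − P.
The 3×3 boundary matrix has rank 2 and Smith normal form diag(1,1).

From H_k ≅ ker(∂_k) / im(∂_{k+1}) we obtain:

  H_0: rank C_0 − rank ∂_1 = 3 − 2 = 1, and the invariant factors of ∂_1 are all 1, so H_0 = Z.
  H_1: rank ker ∂_1 − rank ∂_2 = (3 − 2) − 0 = 1, and there is no ∂_2, so H_1 = Z.

As a check, the Euler characteristic is 3 − 3 = 0, which agrees with 1 − 1 = 0.

H_0 ≅ Z,  H_1 ≅ Z.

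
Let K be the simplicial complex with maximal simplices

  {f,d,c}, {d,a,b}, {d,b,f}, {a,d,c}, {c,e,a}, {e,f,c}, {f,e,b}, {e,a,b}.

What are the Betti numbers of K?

b_0 = 1, b_1 = 0, b_2 = 1.

We work with the vertex ordering a < b < c < d < e < f. The simplices of K, each written with vertices in increasing order, are:

  0-simplices (6): a, b, c, d, e, f
  1-simplices (12): ab, ac, ad, ae, bd, be, bf, cd, ce, cf, df, ef
  2-simplices (8): abd, abe, acd, ace, bdf, bef, cdf, cef

Hence C_0 ≅ Z^6, C_1 ≅ Z^12, C_2 ≅ Z^8.

The boundary map ∂_1: C_1 → C_0 sends each edge [p,q] (with p < q) to q − p.
This gives a 6×12 integer matrix of rank 5; reducing to Smith normal form yields diagonal entries (1,1,1,1,1).

The boundary map ∂_2: C_2 → C_1 sends each 2-simplex [p,q,r] to [q,r] − [p,r] + [p,q]. For instance
  ∂acd = cd − ad + ac,
  ∂abd = bd − ad + ab.
The 12×8 boundary matrix has rank 7 and Smith normal form diag(1,1,1,1,1,1,1).

Now H_k = ker ∂_k / im ∂_{k+1}, so:

  H_0: rank C_0 − rank ∂_1 = 6 − 5 = 1, and the invariant factors of ∂_1 are all 1, so H_0 ≅ Z.
  H_1: rank ker ∂_1 − rank ∂_2 = (12 − 5) − 7 = 0, and the invariant factors of ∂_2 are all 1, so H_1 ≅ 0.
  H_2: rank ker ∂_2 − rank ∂_3 = (8 − 7) − 0 = 1, and there is no ∂_3, so H_2 ≅ Z.

Hence the Betti numbers are b_0 = 1, b_1 = 0, b_2 = 1.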